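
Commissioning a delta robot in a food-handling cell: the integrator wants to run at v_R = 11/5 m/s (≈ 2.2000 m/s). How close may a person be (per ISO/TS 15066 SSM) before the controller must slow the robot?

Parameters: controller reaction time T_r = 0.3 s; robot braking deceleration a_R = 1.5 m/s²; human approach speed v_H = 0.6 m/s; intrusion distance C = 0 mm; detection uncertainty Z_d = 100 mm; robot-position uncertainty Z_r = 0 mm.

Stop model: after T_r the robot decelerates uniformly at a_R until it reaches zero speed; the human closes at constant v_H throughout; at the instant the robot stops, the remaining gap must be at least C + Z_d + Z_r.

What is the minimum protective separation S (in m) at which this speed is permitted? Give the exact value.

S_min = 103/30 m = 3.4333 m

stop time T_s = (11/5)/(3/2) = 1.4667 s
robot in T_r: 2.2000·0.3000 = 0.6600 m
robot covers 2.2000·1.4667 − ½·1.5000·1.4667² = 1.6133 m while stopping
human over T_r+T_s: 0.6000·(0.3000+1.4667) = 1.0600 m
C+Z_d+Z_r = 0.0000+0.1000+0.0000 = 0.1000 m
S_min ≈ 0.6600+1.6133+1.0600+0.1000  ⇒  S_min = 103/30 m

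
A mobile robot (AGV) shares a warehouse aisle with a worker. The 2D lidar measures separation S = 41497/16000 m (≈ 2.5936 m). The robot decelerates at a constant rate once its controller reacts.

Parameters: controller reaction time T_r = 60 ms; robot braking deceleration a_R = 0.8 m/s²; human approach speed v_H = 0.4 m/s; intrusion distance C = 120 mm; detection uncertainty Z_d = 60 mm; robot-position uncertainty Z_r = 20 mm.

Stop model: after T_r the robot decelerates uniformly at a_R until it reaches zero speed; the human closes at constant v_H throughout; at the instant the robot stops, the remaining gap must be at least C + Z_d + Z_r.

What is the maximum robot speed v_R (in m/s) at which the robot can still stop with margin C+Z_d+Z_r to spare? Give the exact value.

at the boundary: (5/8)·v² + (14/25)·v + (-37913/16000) = 0
  disc = (14/25)² − 4·(5/8)·(-37913/16000) = 998001/160000 ; √disc = 999/400
  v_R = (−(14/25) + 999/400) / (2·(5/8)) = 31/20 m/s
check:
braking lasts T_s = (31/20)/(4/5) = 1.9375 s
robot covers v_R·T_r = 1.5500·0.0600 = 0.0930 m before braking
robot covers 1.5500·1.9375 − ½·0.8000·1.9375² = 1.5016 m while stopping
human closes 0.4000·1.9975 = 0.7990 m
margins: 0.1200+0.0600+0.0200 = 0.2000 m
sum ≈ 0.0930+1.5016+0.7990+0.2000 ≈ 2.5936 m = S ✓

v_R_max = 31/20 m/s = 1.5500 m/s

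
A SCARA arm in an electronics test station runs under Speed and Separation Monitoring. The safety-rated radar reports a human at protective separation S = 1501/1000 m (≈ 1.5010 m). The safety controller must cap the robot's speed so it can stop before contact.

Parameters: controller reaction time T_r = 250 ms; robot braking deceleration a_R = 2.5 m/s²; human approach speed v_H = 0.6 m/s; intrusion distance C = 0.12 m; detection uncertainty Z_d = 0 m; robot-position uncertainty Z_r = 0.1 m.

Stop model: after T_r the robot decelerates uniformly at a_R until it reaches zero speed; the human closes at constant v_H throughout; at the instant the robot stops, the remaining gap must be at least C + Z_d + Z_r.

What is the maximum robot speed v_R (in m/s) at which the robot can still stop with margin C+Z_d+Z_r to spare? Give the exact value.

at the boundary: (1/5)·v² + (49/100)·v + (-1131/1000) = 0
  disc = (49/100)² − 4·(1/5)·(-1131/1000) = 11449/10000 ; √disc = 107/100
  v_R = (−(49/100) + 107/100) / (2·(1/5)) = 29/20 m/s
check:
stop time T_s = (29/20)/(5/2) = 0.5800 s
reaction-phase robot travel = 1.4500·0.2500 = 0.3625 m
robot covers 1.4500·0.5800 − ½·2.5000·0.5800² = 0.4205 m while stopping
human over T_r+T_s: 0.6000·(0.2500+0.5800) = 0.4980 m
margins: 0.1200+0.0000+0.1000 = 0.2200 m
sum ≈ 0.3625+0.4205+0.4980+0.2200 ≈ 1.5010 m = S ✓

v_R_max = 29/20 m/s = 1.4500 m/s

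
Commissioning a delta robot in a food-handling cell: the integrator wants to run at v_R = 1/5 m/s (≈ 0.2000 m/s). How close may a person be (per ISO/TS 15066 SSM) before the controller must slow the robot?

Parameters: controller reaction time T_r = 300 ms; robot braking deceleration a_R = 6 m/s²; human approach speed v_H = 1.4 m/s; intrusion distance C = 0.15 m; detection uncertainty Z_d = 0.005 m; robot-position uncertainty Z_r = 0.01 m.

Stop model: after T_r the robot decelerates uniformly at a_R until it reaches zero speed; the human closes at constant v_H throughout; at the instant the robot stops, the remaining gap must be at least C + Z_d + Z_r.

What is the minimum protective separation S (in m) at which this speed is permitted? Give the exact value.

stop time T_s = (1/5)/6 = 0.0333 s
reaction-phase robot travel = 0.2000·0.3000 = 0.0600 m
robot covers 0.2000·0.0333 − ½·6.0000·0.0333² = 0.0033 m while stopping
human over T_r+T_s: 1.4000·(0.3000+0.0333) = 0.4667 m
C+Z_d+Z_r = 0.1500+0.0050+0.0100 = 0.1650 m
S_min ≈ 0.0600+0.0033+0.4667+0.1650  ⇒  S_min = 139/200 m

S_min = 139/200 m = 0.6950 m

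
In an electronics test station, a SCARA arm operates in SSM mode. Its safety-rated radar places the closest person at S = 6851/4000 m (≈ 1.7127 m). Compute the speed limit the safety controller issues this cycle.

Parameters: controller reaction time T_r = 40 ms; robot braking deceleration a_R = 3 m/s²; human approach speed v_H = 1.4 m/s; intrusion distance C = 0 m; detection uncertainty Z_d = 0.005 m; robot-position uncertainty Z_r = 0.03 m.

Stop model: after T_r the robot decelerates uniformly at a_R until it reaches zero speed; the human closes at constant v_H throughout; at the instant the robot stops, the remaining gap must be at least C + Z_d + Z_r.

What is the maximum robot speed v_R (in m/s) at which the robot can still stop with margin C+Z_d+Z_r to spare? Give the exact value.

at the boundary: (1/6)·v² + (38/75)·v + (-6487/4000) = 0
  disc = (38/75)² − 4·(1/6)·(-6487/4000) = 120409/90000 ; √disc = 347/300
  v_R = (−(38/75) + 347/300) / (2·(1/6)) = 39/20 m/s
check:
stop time T_s = (39/20)/3 = 0.6500 s
reaction-phase robot travel = 1.9500·0.0400 = 0.0780 m
braking distance = 1.9500²/(2·3.0000) = 0.6338 m
human closes 1.4000·0.6900 = 0.9660 m
C+Z_d+Z_r = 0.0000+0.0050+0.0300 = 0.0350 m
sum ≈ 0.0780+0.6338+0.9660+0.0350 ≈ 1.7127 m = S ✓

v_R_max = 39/20 m/s = 1.9500 m/s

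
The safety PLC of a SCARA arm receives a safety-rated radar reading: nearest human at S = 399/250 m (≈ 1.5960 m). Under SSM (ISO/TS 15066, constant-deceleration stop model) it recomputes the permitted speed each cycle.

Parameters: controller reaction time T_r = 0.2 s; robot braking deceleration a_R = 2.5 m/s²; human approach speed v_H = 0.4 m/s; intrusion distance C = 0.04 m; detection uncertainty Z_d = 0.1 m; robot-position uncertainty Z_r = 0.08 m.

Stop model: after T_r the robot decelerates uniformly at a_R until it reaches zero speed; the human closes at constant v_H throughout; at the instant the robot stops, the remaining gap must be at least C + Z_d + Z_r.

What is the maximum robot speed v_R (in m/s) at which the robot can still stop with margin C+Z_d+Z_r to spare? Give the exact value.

v_R_max = 9/5 m/s = 1.8000 m/s

collect terms ⇒ (1/5)·v_R² + (9/25)·v_R + (-162/125) = 0
  disc = (9/25)² − 4·(1/5)·(-162/125) = 729/625 ; √disc = 27/25
  v_R = (−(9/25) + 27/25) / (2·(1/5)) = 9/5 m/s
check:
stop time T_s = (9/5)/(5/2) = 0.7200 s
robot in T_r: 1.8000·0.2000 = 0.3600 m
robot covers 1.8000·0.7200 − ½·2.5000·0.7200² = 0.6480 m while stopping
human over T_r+T_s: 0.4000·(0.2000+0.7200) = 0.3680 m
margins: 0.0400+0.1000+0.0800 = 0.2200 m
sum ≈ 0.3600+0.6480+0.3680+0.2200 ≈ 1.5960 m = S ✓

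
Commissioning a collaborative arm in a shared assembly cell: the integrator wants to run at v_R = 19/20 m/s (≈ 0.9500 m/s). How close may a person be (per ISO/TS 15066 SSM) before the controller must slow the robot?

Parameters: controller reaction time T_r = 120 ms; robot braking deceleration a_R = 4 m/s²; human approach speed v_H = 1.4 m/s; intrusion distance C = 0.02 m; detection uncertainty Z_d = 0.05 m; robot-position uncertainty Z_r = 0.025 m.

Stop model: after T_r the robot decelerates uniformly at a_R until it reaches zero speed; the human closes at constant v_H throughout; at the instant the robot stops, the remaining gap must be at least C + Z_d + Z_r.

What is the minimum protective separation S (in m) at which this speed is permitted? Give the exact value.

T_s = v_R/a_R = (19/20)/4 = 0.2375 s
robot in T_r: 0.9500·0.1200 = 0.1140 m
braking distance = 0.9500²/(2·4.0000) = 0.1128 m
human closes 1.4000·0.3575 = 0.5005 m
margins: 0.0200+0.0500+0.0250 = 0.0950 m
S_min ≈ 0.1140+0.1128+0.5005+0.0950  ⇒  S_min = 13157/16000 m

S_min = 13157/16000 m = 0.8223 m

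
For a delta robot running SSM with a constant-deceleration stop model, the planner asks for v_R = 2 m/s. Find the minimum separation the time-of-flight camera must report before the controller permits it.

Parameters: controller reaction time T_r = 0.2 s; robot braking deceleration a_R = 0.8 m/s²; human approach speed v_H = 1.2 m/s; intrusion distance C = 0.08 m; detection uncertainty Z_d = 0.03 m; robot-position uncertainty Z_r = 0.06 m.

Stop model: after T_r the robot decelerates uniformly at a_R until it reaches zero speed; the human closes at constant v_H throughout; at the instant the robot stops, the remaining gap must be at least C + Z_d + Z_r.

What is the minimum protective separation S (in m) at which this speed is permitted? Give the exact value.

T_s = v_R/a_R = 2/(4/5) = 2.5000 s
robot covers v_R·T_r = 2.0000·0.2000 = 0.4000 m before braking
robot covers 2.0000·2.5000 − ½·0.8000·2.5000² = 2.5000 m while stopping
person approaches 1.2000·(0.2000+2.5000) = 3.2400 m
C+Z_d+Z_r = 0.0800+0.0300+0.0600 = 0.1700 m
S_min ≈ 0.4000+2.5000+3.2400+0.1700  ⇒  S_min = 631/100 m

S_min = 631/100 m = 6.3100 m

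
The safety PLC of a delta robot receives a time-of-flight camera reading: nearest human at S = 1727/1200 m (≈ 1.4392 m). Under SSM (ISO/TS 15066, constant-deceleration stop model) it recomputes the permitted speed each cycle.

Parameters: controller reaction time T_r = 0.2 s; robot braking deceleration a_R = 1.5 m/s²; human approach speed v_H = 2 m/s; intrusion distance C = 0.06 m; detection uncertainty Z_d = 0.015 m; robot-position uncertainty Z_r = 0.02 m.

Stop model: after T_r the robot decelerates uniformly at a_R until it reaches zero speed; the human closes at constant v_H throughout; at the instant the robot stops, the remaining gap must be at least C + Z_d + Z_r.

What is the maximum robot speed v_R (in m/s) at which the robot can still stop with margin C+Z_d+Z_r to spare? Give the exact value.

v_R_max = 11/20 m/s = 0.5500 m/s

collect terms ⇒ (1/3)·v_R² + (23/15)·v_R + (-1133/1200) = 0
  disc = (23/15)² − 4·(1/3)·(-1133/1200) = 361/100 ; √disc = 19/10
  v_R = (−(23/15) + 19/10) / (2·(1/3)) = 11/20 m/s
check:
braking lasts T_s = (11/20)/(3/2) = 0.3667 s
reaction-phase robot travel = 0.5500·0.2000 = 0.1100 m
braking distance = 0.5500²/(2·1.5000) = 0.1008 m
human over T_r+T_s: 2.0000·(0.2000+0.3667) = 1.1333 m
margins: 0.0600+0.0150+0.0200 = 0.0950 m
sum ≈ 0.1100+0.1008+1.1333+0.0950 ≈ 1.4392 m = S ✓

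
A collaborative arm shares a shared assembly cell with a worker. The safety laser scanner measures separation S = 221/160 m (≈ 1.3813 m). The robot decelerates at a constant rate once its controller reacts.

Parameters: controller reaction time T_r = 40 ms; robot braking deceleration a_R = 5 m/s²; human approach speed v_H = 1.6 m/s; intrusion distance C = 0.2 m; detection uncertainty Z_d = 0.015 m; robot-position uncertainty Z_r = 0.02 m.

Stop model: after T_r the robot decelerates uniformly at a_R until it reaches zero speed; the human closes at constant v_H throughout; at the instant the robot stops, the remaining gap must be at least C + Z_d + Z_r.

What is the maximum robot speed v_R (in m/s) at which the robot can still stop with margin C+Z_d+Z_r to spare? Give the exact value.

collect terms ⇒ (1/10)·v_R² + (9/25)·v_R + (-4329/4000) = 0
  disc = (9/25)² − 4·(1/10)·(-4329/4000) = 9/16 ; √disc = 3/4
  v_R = (−(9/25) + 3/4) / (2·(1/10)) = 39/20 m/s
check:
stop time T_s = (39/20)/5 = 0.3900 s
robot covers v_R·T_r = 1.9500·0.0400 = 0.0780 m before braking
robot under decel: 1.9500²/(2·5.0000) = 0.3802 m
person approaches 1.6000·(0.0400+0.3900) = 0.6880 m
margins: 0.2000+0.0150+0.0200 = 0.2350 m
sum ≈ 0.0780+0.3802+0.6880+0.2350 ≈ 1.3813 m = S ✓

v_R_max = 39/20 m/s = 1.9500 m/s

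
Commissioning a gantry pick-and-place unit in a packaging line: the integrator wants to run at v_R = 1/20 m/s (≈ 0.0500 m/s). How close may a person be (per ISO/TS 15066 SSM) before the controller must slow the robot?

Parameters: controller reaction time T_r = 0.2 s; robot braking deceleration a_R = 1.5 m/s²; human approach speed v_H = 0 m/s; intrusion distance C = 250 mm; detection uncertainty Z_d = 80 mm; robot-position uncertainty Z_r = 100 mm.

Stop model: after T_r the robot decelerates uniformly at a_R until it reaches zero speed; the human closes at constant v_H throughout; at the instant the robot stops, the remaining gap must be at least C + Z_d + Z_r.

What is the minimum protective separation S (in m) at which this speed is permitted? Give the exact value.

stop time T_s = (1/20)/(3/2) = 0.0333 s
reaction-phase robot travel = 0.0500·0.2000 = 0.0100 m
robot covers 0.0500·0.0333 − ½·1.5000·0.0333² = 0.0008 m while stopping
human over T_r+T_s: 0.0000·(0.2000+0.0333) = 0.0000 m
margins: 0.2500+0.0800+0.1000 = 0.4300 m
S_min ≈ 0.0100+0.0008+0.0000+0.4300  ⇒  S_min = 529/1200 m

S_min = 529/1200 m = 0.4408 m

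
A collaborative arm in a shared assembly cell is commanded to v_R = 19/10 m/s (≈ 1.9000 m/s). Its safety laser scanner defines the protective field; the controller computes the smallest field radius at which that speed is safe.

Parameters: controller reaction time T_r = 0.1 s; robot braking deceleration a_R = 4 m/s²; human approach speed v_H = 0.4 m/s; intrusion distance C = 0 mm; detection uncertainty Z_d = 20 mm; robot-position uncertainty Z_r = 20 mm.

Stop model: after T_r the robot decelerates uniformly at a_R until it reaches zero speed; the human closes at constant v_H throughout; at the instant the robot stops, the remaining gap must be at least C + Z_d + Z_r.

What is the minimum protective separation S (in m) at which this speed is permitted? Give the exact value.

S_min = 729/800 m = 0.9113 m

stop time T_s = (19/10)/4 = 0.4750 s
robot in T_r: 1.9000·0.1000 = 0.1900 m
robot covers 1.9000·0.4750 − ½·4.0000·0.4750² = 0.4512 m while stopping
person approaches 0.4000·(0.1000+0.4750) = 0.2300 m
margins: 0.0000+0.0200+0.0200 = 0.0400 m
S_min ≈ 0.1900+0.4512+0.2300+0.0400  ⇒  S_min = 729/800 m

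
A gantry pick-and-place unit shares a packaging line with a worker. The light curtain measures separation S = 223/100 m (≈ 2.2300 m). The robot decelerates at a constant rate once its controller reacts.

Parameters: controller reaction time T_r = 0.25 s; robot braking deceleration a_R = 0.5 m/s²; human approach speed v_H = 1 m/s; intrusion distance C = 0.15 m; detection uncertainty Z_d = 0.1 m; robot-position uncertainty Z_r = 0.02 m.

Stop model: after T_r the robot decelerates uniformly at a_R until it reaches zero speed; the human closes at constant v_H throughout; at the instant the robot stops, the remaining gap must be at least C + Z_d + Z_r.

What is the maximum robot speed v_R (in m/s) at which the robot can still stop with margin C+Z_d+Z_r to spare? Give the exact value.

at the boundary: (1)·v² + (9/4)·v + (-171/100) = 0
  disc = (9/4)² − 4·(1)·(-171/100) = 4761/400 ; √disc = 69/20
  v_R = (−(9/4) + 69/20) / (2·(1)) = 3/5 m/s
check:
stop time T_s = (3/5)/(1/2) = 1.2000 s
reaction-phase robot travel = 0.6000·0.2500 = 0.1500 m
robot under decel: 0.6000²/(2·0.5000) = 0.3600 m
human over T_r+T_s: 1.0000·(0.2500+1.2000) = 1.4500 m
residual clearance needed = 0.1500+0.1000+0.0200 = 0.2700 m
sum ≈ 0.1500+0.3600+1.4500+0.2700 ≈ 2.2300 m = S ✓

v_R_max = 3/5 m/s = 0.6000 m/s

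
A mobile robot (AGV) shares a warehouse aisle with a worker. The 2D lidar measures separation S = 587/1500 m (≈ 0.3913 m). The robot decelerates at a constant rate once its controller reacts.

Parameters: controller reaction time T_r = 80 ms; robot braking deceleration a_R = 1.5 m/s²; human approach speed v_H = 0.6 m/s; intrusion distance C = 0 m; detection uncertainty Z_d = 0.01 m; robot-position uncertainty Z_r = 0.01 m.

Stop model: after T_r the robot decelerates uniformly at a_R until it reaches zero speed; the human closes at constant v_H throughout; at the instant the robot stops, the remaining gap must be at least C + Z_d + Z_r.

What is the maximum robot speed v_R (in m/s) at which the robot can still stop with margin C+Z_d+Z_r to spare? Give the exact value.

v_R_max = 1/2 m/s = 0.5000 m/s

collect terms ⇒ (1/3)·v_R² + (12/25)·v_R + (-97/300) = 0
  disc = (12/25)² − 4·(1/3)·(-97/300) = 3721/5625 ; √disc = 61/75
  v_R = (−(12/25) + 61/75) / (2·(1/3)) = 1/2 m/s
check:
stop time T_s = (1/2)/(3/2) = 0.3333 s
robot covers v_R·T_r = 0.5000·0.0800 = 0.0400 m before braking
robot covers 0.5000·0.3333 − ½·1.5000·0.3333² = 0.0833 m while stopping
human over T_r+T_s: 0.6000·(0.0800+0.3333) = 0.2480 m
residual clearance needed = 0.0000+0.0100+0.0100 = 0.0200 m
sum ≈ 0.0400+0.0833+0.2480+0.0200 ≈ 0.3913 m = S ✓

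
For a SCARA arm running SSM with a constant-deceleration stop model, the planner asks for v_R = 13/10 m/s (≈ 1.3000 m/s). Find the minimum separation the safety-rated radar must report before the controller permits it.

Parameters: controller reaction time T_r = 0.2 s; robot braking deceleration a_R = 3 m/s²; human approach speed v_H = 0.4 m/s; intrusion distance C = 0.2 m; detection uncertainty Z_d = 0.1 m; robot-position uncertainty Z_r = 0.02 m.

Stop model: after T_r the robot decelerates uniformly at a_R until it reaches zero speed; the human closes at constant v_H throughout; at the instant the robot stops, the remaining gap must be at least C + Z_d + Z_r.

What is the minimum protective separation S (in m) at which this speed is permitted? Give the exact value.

S_min = 223/200 m = 1.1150 m

stop time T_s = (13/10)/3 = 0.4333 s
robot in T_r: 1.3000·0.2000 = 0.2600 m
robot under decel: 1.3000²/(2·3.0000) = 0.2817 m
human over T_r+T_s: 0.4000·(0.2000+0.4333) = 0.2533 m
residual clearance needed = 0.2000+0.1000+0.0200 = 0.3200 m
S_min ≈ 0.2600+0.2817+0.2533+0.3200  ⇒  S_min = 223/200 m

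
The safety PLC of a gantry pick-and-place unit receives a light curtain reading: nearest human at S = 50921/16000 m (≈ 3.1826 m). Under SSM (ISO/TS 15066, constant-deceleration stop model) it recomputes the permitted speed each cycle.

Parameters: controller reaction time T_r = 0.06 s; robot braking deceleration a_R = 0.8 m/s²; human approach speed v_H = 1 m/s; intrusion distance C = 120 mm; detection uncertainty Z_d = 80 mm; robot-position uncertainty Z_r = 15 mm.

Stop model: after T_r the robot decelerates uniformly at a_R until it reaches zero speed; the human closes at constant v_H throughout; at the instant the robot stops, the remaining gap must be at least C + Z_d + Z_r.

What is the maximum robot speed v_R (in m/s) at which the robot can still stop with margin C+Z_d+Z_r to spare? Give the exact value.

collect terms ⇒ (5/8)·v_R² + (131/100)·v_R + (-46521/16000) = 0
  disc = (131/100)² − 4·(5/8)·(-46521/16000) = 1437601/160000 ; √disc = 1199/400
  v_R = (−(131/100) + 1199/400) / (2·(5/8)) = 27/20 m/s
check:
T_s = v_R/a_R = (27/20)/(4/5) = 1.6875 s
robot covers v_R·T_r = 1.3500·0.0600 = 0.0810 m before braking
robot under decel: 1.3500²/(2·0.8000) = 1.1391 m
human closes 1.0000·1.7475 = 1.7475 m
C+Z_d+Z_r = 0.1200+0.0800+0.0150 = 0.2150 m
sum ≈ 0.0810+1.1391+1.7475+0.2150 ≈ 3.1826 m = S ✓

v_R_max = 27/20 m/s = 1.3500 m/s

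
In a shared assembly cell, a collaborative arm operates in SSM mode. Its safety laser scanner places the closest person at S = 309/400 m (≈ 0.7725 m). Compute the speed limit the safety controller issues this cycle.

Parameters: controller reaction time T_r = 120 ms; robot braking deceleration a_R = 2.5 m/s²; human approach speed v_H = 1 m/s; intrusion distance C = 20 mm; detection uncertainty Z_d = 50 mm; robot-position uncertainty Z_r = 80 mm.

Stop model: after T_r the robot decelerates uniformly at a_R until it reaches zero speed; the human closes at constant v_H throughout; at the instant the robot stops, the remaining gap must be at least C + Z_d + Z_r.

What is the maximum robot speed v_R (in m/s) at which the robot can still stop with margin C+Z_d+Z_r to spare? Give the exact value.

v_R_max = 3/4 m/s = 0.7500 m/s

collect terms ⇒ (1/5)·v_R² + (13/25)·v_R + (-201/400) = 0
  disc = (13/25)² − 4·(1/5)·(-201/400) = 1681/2500 ; √disc = 41/50
  v_R = (−(13/25) + 41/50) / (2·(1/5)) = 3/4 m/s
check:
braking lasts T_s = (3/4)/(5/2) = 0.3000 s
reaction-phase robot travel = 0.7500·0.1200 = 0.0900 m
braking distance = 0.7500²/(2·2.5000) = 0.1125 m
person approaches 1.0000·(0.1200+0.3000) = 0.4200 m
residual clearance needed = 0.0200+0.0500+0.0800 = 0.1500 m
sum ≈ 0.0900+0.1125+0.4200+0.1500 ≈ 0.7725 m = S ✓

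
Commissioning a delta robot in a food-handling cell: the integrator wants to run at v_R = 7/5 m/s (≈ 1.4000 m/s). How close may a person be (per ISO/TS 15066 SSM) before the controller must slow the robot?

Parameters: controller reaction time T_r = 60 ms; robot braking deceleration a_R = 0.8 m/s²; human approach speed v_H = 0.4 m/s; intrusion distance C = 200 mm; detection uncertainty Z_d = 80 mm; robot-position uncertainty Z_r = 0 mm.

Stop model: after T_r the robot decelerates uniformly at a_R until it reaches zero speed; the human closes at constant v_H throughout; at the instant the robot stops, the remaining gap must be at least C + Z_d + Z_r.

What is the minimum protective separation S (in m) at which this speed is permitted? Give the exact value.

stop time T_s = (7/5)/(4/5) = 1.7500 s
robot covers v_R·T_r = 1.4000·0.0600 = 0.0840 m before braking
braking distance = 1.4000²/(2·0.8000) = 1.2250 m
human closes 0.4000·1.8100 = 0.7240 m
residual clearance needed = 0.2000+0.0800+0.0000 = 0.2800 m
S_min ≈ 0.0840+1.2250+0.7240+0.2800  ⇒  S_min = 2313/1000 m

S_min = 2313/1000 m = 2.3130 m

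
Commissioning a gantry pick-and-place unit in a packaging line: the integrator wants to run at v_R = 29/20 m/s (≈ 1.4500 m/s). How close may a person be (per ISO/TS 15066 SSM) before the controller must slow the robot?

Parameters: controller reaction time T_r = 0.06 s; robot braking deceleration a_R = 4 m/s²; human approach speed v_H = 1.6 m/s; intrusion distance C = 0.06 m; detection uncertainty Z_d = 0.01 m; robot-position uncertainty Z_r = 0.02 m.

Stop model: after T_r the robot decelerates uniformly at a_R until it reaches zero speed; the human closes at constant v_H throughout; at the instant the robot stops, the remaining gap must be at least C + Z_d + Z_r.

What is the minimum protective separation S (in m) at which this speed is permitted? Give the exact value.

T_s = v_R/a_R = (29/20)/4 = 0.3625 s
reaction-phase robot travel = 1.4500·0.0600 = 0.0870 m
robot covers 1.4500·0.3625 − ½·4.0000·0.3625² = 0.2628 m while stopping
human closes 1.6000·0.4225 = 0.6760 m
residual clearance needed = 0.0600+0.0100+0.0200 = 0.0900 m
S_min ≈ 0.0870+0.2628+0.6760+0.0900  ⇒  S_min = 17853/16000 m

S_min = 17853/16000 m = 1.1158 m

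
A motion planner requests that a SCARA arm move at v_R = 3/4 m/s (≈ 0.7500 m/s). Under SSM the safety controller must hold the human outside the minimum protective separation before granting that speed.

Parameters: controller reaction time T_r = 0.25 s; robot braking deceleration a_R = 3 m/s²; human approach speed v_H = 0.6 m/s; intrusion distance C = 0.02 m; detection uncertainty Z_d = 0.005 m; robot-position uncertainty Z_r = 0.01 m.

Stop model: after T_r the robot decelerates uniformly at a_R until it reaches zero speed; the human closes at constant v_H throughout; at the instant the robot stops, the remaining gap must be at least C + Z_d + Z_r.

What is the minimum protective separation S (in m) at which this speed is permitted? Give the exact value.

S_min = 493/800 m = 0.6162 m

braking lasts T_s = (3/4)/3 = 0.2500 s
robot in T_r: 0.7500·0.2500 = 0.1875 m
robot covers 0.7500·0.2500 − ½·3.0000·0.2500² = 0.0938 m while stopping
human closes 0.6000·0.5000 = 0.3000 m
residual clearance needed = 0.0200+0.0050+0.0100 = 0.0350 m
S_min ≈ 0.1875+0.0938+0.3000+0.0350  ⇒  S_min = 493/800 m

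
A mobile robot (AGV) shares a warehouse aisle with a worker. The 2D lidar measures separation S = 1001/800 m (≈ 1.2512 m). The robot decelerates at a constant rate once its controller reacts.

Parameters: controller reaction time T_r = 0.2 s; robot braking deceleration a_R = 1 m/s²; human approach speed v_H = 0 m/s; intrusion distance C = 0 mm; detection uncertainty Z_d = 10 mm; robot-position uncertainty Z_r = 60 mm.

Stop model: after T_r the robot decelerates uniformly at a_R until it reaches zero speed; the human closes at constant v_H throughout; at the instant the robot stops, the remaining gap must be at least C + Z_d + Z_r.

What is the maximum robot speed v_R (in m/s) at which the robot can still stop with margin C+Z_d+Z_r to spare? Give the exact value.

collect terms ⇒ (1/2)·v_R² + (1/5)·v_R + (-189/160) = 0
  disc = (1/5)² − 4·(1/2)·(-189/160) = 961/400 ; √disc = 31/20
  v_R = (−(1/5) + 31/20) / (2·(1/2)) = 27/20 m/s
check:
braking lasts T_s = (27/20)/1 = 1.3500 s
reaction-phase robot travel = 1.3500·0.2000 = 0.2700 m
robot covers 1.3500·1.3500 − ½·1.0000·1.3500² = 0.9113 m while stopping
human closes 0.0000·1.5500 = 0.0000 m
residual clearance needed = 0.0000+0.0100+0.0600 = 0.0700 m
sum ≈ 0.2700+0.9113+0.0000+0.0700 ≈ 1.2512 m = S ✓

v_R_max = 27/20 m/s = 1.3500 m/s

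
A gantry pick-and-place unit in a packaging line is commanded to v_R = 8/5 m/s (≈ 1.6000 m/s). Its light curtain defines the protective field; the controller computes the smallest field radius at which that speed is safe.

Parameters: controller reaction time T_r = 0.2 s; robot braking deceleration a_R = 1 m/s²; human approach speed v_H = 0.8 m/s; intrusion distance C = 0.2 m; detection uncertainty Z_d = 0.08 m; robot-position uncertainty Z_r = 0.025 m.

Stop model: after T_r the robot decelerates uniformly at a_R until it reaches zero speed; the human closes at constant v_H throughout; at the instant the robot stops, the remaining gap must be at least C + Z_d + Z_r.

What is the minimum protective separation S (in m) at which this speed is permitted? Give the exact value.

S_min = 669/200 m = 3.3450 m

T_s = v_R/a_R = (8/5)/1 = 1.6000 s
robot covers v_R·T_r = 1.6000·0.2000 = 0.3200 m before braking
robot under decel: 1.6000²/(2·1.0000) = 1.2800 m
human over T_r+T_s: 0.8000·(0.2000+1.6000) = 1.4400 m
margins: 0.2000+0.0800+0.0250 = 0.3050 m
S_min ≈ 0.3200+1.2800+1.4400+0.3050  ⇒  S_min = 669/200 m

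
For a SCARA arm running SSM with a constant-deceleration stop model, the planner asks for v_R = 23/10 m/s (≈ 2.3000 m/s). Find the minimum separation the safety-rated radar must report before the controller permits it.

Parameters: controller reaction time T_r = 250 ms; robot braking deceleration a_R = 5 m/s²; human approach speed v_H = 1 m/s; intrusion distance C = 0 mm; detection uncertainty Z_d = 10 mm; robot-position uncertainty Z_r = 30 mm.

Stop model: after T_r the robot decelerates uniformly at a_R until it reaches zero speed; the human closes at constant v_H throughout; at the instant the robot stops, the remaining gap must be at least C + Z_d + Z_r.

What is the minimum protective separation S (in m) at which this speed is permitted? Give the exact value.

T_s = v_R/a_R = (23/10)/5 = 0.4600 s
robot covers v_R·T_r = 2.3000·0.2500 = 0.5750 m before braking
braking distance = 2.3000²/(2·5.0000) = 0.5290 m
human closes 1.0000·0.7100 = 0.7100 m
margins: 0.0000+0.0100+0.0300 = 0.0400 m
S_min ≈ 0.5750+0.5290+0.7100+0.0400  ⇒  S_min = 927/500 m

S_min = 927/500 m = 1.8540 m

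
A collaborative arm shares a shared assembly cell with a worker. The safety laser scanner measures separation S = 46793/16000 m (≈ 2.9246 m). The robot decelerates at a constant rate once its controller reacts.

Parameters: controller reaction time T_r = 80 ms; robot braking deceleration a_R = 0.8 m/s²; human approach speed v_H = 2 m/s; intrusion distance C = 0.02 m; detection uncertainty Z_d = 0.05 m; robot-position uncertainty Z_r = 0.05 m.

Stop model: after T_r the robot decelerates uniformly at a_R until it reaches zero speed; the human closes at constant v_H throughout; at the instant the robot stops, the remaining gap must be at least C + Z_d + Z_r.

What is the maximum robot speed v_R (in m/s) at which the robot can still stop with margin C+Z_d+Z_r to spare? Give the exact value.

v_R_max = 17/20 m/s = 0.8500 m/s

collect terms ⇒ (5/8)·v_R² + (129/50)·v_R + (-42313/16000) = 0
  disc = (129/50)² − 4·(5/8)·(-42313/16000) = 2122849/160000 ; √disc = 1457/400
  v_R = (−(129/50) + 1457/400) / (2·(5/8)) = 17/20 m/s
check:
braking lasts T_s = (17/20)/(4/5) = 1.0625 s
reaction-phase robot travel = 0.8500·0.0800 = 0.0680 m
robot covers 0.8500·1.0625 − ½·0.8000·1.0625² = 0.4516 m while stopping
person approaches 2.0000·(0.0800+1.0625) = 2.2850 m
C+Z_d+Z_r = 0.0200+0.0500+0.0500 = 0.1200 m
sum ≈ 0.0680+0.4516+2.2850+0.1200 ≈ 2.9246 m = S ✓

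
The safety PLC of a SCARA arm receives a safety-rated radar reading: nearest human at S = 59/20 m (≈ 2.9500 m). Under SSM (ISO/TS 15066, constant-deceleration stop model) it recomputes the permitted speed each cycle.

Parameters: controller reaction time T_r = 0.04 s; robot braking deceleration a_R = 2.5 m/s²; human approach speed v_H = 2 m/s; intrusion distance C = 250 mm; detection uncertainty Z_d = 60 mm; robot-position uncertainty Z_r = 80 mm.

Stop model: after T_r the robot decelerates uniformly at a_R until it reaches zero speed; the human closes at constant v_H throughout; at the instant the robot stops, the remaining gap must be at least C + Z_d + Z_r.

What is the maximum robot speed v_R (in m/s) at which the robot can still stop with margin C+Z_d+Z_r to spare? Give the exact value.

v_R_max = 2 m/s = 2.0000 m/s

at the boundary: (1/5)·v² + (21/25)·v + (-62/25) = 0
  disc = (21/25)² − 4·(1/5)·(-62/25) = 1681/625 ; √disc = 41/25
  v_R = (−(21/25) + 41/25) / (2·(1/5)) = 2 m/s
check:
T_s = v_R/a_R = 2/(5/2) = 0.8000 s
robot in T_r: 2.0000·0.0400 = 0.0800 m
robot covers 2.0000·0.8000 − ½·2.5000·0.8000² = 0.8000 m while stopping
human closes 2.0000·0.8400 = 1.6800 m
C+Z_d+Z_r = 0.2500+0.0600+0.0800 = 0.3900 m
sum ≈ 0.0800+0.8000+1.6800+0.3900 ≈ 2.9500 m = S ✓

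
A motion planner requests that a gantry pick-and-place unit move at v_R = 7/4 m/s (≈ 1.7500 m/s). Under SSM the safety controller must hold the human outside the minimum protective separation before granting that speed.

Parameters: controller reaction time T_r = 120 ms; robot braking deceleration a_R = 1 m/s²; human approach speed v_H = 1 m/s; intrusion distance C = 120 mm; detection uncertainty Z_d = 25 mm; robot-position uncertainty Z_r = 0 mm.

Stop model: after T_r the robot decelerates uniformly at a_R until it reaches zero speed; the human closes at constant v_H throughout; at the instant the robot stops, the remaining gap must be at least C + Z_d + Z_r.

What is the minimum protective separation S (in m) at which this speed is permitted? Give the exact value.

S_min = 601/160 m = 3.7563 m

braking lasts T_s = (7/4)/1 = 1.7500 s
robot covers v_R·T_r = 1.7500·0.1200 = 0.2100 m before braking
robot covers 1.7500·1.7500 − ½·1.0000·1.7500² = 1.5312 m while stopping
person approaches 1.0000·(0.1200+1.7500) = 1.8700 m
C+Z_d+Z_r = 0.1200+0.0250+0.0000 = 0.1450 m
S_min ≈ 0.2100+1.5312+1.8700+0.1450  ⇒  S_min = 601/160 m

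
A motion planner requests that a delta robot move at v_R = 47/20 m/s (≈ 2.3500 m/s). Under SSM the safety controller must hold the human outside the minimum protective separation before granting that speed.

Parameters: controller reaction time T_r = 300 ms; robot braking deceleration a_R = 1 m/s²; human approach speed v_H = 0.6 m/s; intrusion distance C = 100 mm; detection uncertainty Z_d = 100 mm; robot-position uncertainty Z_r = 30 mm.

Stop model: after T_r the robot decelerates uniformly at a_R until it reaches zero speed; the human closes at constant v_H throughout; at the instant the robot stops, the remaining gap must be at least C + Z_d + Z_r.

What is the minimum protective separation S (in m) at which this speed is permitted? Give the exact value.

T_s = v_R/a_R = (47/20)/1 = 2.3500 s
robot covers v_R·T_r = 2.3500·0.3000 = 0.7050 m before braking
robot under decel: 2.3500²/(2·1.0000) = 2.7612 m
human closes 0.6000·2.6500 = 1.5900 m
residual clearance needed = 0.1000+0.1000+0.0300 = 0.2300 m
S_min ≈ 0.7050+2.7612+1.5900+0.2300  ⇒  S_min = 4229/800 m

S_min = 4229/800 m = 5.2862 m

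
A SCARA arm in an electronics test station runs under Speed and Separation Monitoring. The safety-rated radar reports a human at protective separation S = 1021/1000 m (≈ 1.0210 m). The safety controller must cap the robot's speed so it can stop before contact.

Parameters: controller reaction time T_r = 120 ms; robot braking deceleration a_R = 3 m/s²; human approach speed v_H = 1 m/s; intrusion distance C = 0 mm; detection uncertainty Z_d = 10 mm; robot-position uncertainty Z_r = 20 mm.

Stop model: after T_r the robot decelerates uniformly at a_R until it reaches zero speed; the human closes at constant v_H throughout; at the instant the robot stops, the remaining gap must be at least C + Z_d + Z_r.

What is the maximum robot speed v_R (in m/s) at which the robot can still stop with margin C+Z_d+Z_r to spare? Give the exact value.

v_R_max = 13/10 m/s = 1.3000 m/s

collect terms ⇒ (1/6)·v_R² + (34/75)·v_R + (-871/1000) = 0
  disc = (34/75)² − 4·(1/6)·(-871/1000) = 17689/22500 ; √disc = 133/150
  v_R = (−(34/75) + 133/150) / (2·(1/6)) = 13/10 m/s
check:
braking lasts T_s = (13/10)/3 = 0.4333 s
robot covers v_R·T_r = 1.3000·0.1200 = 0.1560 m before braking
braking distance = 1.3000²/(2·3.0000) = 0.2817 m
human over T_r+T_s: 1.0000·(0.1200+0.4333) = 0.5533 m
margins: 0.0000+0.0100+0.0200 = 0.0300 m
sum ≈ 0.1560+0.2817+0.5533+0.0300 ≈ 1.0210 m = S ✓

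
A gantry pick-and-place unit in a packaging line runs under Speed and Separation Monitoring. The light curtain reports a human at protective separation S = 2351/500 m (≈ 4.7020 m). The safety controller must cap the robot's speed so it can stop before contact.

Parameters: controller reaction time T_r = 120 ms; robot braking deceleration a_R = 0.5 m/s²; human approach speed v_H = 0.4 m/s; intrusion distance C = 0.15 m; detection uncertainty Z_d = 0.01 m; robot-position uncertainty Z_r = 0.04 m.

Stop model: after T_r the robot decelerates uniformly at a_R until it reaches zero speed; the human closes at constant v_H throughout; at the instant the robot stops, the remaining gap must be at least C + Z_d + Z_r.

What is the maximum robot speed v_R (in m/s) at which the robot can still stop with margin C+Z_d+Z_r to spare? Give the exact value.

v_R_max = 17/10 m/s = 1.7000 m/s

collect terms ⇒ (1)·v_R² + (23/25)·v_R + (-2227/500) = 0
  disc = (23/25)² − 4·(1)·(-2227/500) = 11664/625 ; √disc = 108/25
  v_R = (−(23/25) + 108/25) / (2·(1)) = 17/10 m/s
check:
stop time T_s = (17/10)/(1/2) = 3.4000 s
robot in T_r: 1.7000·0.1200 = 0.2040 m
robot under decel: 1.7000²/(2·0.5000) = 2.8900 m
human over T_r+T_s: 0.4000·(0.1200+3.4000) = 1.4080 m
C+Z_d+Z_r = 0.1500+0.0100+0.0400 = 0.2000 m
sum ≈ 0.2040+2.8900+1.4080+0.2000 ≈ 4.7020 m = S ✓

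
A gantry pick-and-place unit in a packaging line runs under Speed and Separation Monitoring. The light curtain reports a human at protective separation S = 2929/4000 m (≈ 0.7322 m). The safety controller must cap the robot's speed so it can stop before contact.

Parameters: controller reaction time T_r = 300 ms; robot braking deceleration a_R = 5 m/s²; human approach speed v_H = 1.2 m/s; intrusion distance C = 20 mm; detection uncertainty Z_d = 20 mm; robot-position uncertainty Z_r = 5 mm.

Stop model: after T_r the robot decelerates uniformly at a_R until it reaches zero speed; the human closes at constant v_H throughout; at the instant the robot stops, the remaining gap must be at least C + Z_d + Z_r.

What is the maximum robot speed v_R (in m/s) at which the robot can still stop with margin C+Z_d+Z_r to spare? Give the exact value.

v_R_max = 11/20 m/s = 0.5500 m/s

at the boundary: (1/10)·v² + (27/50)·v + (-1309/4000) = 0
  disc = (27/50)² − 4·(1/10)·(-1309/4000) = 169/400 ; √disc = 13/20
  v_R = (−(27/50) + 13/20) / (2·(1/10)) = 11/20 m/s
check:
T_s = v_R/a_R = (11/20)/5 = 0.1100 s
robot covers v_R·T_r = 0.5500·0.3000 = 0.1650 m before braking
robot covers 0.5500·0.1100 − ½·5.0000·0.1100² = 0.0302 m while stopping
person approaches 1.2000·(0.3000+0.1100) = 0.4920 m
residual clearance needed = 0.0200+0.0200+0.0050 = 0.0450 m
sum ≈ 0.1650+0.0302+0.4920+0.0450 ≈ 0.7322 m = S ✓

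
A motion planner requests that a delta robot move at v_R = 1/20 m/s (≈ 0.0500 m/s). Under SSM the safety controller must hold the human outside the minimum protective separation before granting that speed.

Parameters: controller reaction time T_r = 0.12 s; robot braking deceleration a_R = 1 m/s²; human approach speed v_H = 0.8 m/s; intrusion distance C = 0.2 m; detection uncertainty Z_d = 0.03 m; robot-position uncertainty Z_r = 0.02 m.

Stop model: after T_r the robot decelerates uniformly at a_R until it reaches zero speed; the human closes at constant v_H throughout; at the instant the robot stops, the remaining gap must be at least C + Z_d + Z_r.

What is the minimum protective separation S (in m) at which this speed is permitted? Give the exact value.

stop time T_s = (1/20)/1 = 0.0500 s
robot in T_r: 0.0500·0.1200 = 0.0060 m
robot under decel: 0.0500²/(2·1.0000) = 0.0013 m
human closes 0.8000·0.1700 = 0.1360 m
margins: 0.2000+0.0300+0.0200 = 0.2500 m
S_min ≈ 0.0060+0.0013+0.1360+0.2500  ⇒  S_min = 1573/4000 m

S_min = 1573/4000 m = 0.3932 m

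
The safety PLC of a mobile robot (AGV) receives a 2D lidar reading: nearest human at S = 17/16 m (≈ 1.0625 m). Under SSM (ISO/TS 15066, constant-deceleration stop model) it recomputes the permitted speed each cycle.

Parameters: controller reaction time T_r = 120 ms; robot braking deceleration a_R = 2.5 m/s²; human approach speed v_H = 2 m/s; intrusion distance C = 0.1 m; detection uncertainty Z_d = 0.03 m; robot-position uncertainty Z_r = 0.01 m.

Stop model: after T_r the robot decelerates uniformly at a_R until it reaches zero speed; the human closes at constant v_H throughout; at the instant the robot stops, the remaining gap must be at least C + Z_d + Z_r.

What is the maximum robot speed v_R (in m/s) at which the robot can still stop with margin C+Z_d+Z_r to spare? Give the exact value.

v_R_max = 13/20 m/s = 0.6500 m/s

at the boundary: (1/5)·v² + (23/25)·v + (-273/400) = 0
  disc = (23/25)² − 4·(1/5)·(-273/400) = 3481/2500 ; √disc = 59/50
  v_R = (−(23/25) + 59/50) / (2·(1/5)) = 13/20 m/s
check:
stop time T_s = (13/20)/(5/2) = 0.2600 s
reaction-phase robot travel = 0.6500·0.1200 = 0.0780 m
robot covers 0.6500·0.2600 − ½·2.5000·0.2600² = 0.0845 m while stopping
human over T_r+T_s: 2.0000·(0.1200+0.2600) = 0.7600 m
margins: 0.1000+0.0300+0.0100 = 0.1400 m
sum ≈ 0.0780+0.0845+0.7600+0.1400 ≈ 1.0625 m = S ✓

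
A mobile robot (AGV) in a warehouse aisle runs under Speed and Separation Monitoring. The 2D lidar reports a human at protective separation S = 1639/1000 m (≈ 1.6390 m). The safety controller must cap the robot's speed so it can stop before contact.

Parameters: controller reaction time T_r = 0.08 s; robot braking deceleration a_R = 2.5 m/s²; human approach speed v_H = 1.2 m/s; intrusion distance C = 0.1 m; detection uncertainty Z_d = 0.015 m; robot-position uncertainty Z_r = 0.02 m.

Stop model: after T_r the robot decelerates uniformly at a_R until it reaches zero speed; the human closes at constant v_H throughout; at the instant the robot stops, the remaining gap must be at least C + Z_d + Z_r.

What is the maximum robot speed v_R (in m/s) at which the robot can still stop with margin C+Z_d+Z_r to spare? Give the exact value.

at the boundary: (1/5)·v² + (14/25)·v + (-176/125) = 0
  disc = (14/25)² − 4·(1/5)·(-176/125) = 36/25 ; √disc = 6/5
  v_R = (−(14/25) + 6/5) / (2·(1/5)) = 8/5 m/s
check:
stop time T_s = (8/5)/(5/2) = 0.6400 s
robot in T_r: 1.6000·0.0800 = 0.1280 m
robot covers 1.6000·0.6400 − ½·2.5000·0.6400² = 0.5120 m while stopping
human closes 1.2000·0.7200 = 0.8640 m
C+Z_d+Z_r = 0.1000+0.0150+0.0200 = 0.1350 m
sum ≈ 0.1280+0.5120+0.8640+0.1350 ≈ 1.6390 m = S ✓

v_R_max = 8/5 m/s = 1.6000 m/s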